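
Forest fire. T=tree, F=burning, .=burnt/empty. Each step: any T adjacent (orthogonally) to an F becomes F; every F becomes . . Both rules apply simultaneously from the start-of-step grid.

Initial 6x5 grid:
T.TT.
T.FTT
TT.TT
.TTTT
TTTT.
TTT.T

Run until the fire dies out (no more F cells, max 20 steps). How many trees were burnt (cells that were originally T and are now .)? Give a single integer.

Answer: 21

Derivation:
Step 1: +2 fires, +1 burnt (F count now 2)
Step 2: +3 fires, +2 burnt (F count now 3)
Step 3: +2 fires, +3 burnt (F count now 2)
Step 4: +3 fires, +2 burnt (F count now 3)
Step 5: +2 fires, +3 burnt (F count now 2)
Step 6: +3 fires, +2 burnt (F count now 3)
Step 7: +3 fires, +3 burnt (F count now 3)
Step 8: +2 fires, +3 burnt (F count now 2)
Step 9: +1 fires, +2 burnt (F count now 1)
Step 10: +0 fires, +1 burnt (F count now 0)
Fire out after step 10
Initially T: 22, now '.': 29
Total burnt (originally-T cells now '.'): 21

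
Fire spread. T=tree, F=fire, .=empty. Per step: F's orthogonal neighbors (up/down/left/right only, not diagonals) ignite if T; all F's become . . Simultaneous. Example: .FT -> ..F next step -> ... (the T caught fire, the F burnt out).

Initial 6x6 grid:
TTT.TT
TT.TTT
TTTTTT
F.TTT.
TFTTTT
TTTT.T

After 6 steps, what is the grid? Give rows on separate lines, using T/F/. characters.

Step 1: 4 trees catch fire, 2 burn out
  TTT.TT
  TT.TTT
  FTTTTT
  ..TTT.
  F.FTTT
  TFTT.T
Step 2: 6 trees catch fire, 4 burn out
  TTT.TT
  FT.TTT
  .FTTTT
  ..FTT.
  ...FTT
  F.FT.T
Step 3: 6 trees catch fire, 6 burn out
  FTT.TT
  .F.TTT
  ..FTTT
  ...FT.
  ....FT
  ...F.T
Step 4: 4 trees catch fire, 6 burn out
  .FT.TT
  ...TTT
  ...FTT
  ....F.
  .....F
  .....T
Step 5: 4 trees catch fire, 4 burn out
  ..F.TT
  ...FTT
  ....FT
  ......
  ......
  .....F
Step 6: 2 trees catch fire, 4 burn out
  ....TT
  ....FT
  .....F
  ......
  ......
  ......

....TT
....FT
.....F
......
......
......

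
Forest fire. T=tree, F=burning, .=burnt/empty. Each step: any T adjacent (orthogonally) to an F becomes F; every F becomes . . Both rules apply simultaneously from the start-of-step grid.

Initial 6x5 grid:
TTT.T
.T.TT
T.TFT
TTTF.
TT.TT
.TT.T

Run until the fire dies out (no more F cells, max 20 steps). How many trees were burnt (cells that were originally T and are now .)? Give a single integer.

Step 1: +5 fires, +2 burnt (F count now 5)
Step 2: +3 fires, +5 burnt (F count now 3)
Step 3: +4 fires, +3 burnt (F count now 4)
Step 4: +3 fires, +4 burnt (F count now 3)
Step 5: +1 fires, +3 burnt (F count now 1)
Step 6: +0 fires, +1 burnt (F count now 0)
Fire out after step 6
Initially T: 20, now '.': 26
Total burnt (originally-T cells now '.'): 16

Answer: 16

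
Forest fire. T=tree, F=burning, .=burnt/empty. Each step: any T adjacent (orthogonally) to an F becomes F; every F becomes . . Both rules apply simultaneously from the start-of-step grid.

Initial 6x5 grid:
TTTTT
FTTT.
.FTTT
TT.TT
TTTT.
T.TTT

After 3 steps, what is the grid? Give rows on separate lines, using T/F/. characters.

Step 1: 4 trees catch fire, 2 burn out
  FTTTT
  .FTT.
  ..FTT
  TF.TT
  TTTT.
  T.TTT
Step 2: 5 trees catch fire, 4 burn out
  .FTTT
  ..FT.
  ...FT
  F..TT
  TFTT.
  T.TTT
Step 3: 6 trees catch fire, 5 burn out
  ..FTT
  ...F.
  ....F
  ...FT
  F.FT.
  T.TTT

..FTT
...F.
....F
...FT
F.FT.
T.TTT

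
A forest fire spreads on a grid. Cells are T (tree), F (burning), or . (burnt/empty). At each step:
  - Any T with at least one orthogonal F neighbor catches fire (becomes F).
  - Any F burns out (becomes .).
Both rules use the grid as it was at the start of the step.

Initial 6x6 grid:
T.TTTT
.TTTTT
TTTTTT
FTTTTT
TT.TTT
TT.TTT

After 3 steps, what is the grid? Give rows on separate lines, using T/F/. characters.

Step 1: 3 trees catch fire, 1 burn out
  T.TTTT
  .TTTTT
  FTTTTT
  .FTTTT
  FT.TTT
  TT.TTT
Step 2: 4 trees catch fire, 3 burn out
  T.TTTT
  .TTTTT
  .FTTTT
  ..FTTT
  .F.TTT
  FT.TTT
Step 3: 4 trees catch fire, 4 burn out
  T.TTTT
  .FTTTT
  ..FTTT
  ...FTT
  ...TTT
  .F.TTT

T.TTTT
.FTTTT
..FTTT
...FTT
...TTT
.F.TTT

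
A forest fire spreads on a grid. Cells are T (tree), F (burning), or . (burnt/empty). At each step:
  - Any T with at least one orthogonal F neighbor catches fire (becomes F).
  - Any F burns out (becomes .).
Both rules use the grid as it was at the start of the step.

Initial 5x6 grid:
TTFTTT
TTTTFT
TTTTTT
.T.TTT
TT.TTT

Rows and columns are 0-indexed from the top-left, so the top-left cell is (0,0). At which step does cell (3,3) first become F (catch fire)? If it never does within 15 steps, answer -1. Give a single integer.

Step 1: cell (3,3)='T' (+7 fires, +2 burnt)
Step 2: cell (3,3)='T' (+7 fires, +7 burnt)
Step 3: cell (3,3)='F' (+5 fires, +7 burnt)
  -> target ignites at step 3
Step 4: cell (3,3)='.' (+4 fires, +5 burnt)
Step 5: cell (3,3)='.' (+1 fires, +4 burnt)
Step 6: cell (3,3)='.' (+1 fires, +1 burnt)
Step 7: cell (3,3)='.' (+0 fires, +1 burnt)
  fire out at step 7

3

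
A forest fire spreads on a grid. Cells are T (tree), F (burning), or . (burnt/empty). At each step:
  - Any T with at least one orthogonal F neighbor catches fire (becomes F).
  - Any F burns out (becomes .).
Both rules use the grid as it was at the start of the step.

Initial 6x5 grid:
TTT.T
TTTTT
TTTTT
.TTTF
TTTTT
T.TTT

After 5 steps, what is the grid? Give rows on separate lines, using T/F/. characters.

Step 1: 3 trees catch fire, 1 burn out
  TTT.T
  TTTTT
  TTTTF
  .TTF.
  TTTTF
  T.TTT
Step 2: 5 trees catch fire, 3 burn out
  TTT.T
  TTTTF
  TTTF.
  .TF..
  TTTF.
  T.TTF
Step 3: 6 trees catch fire, 5 burn out
  TTT.F
  TTTF.
  TTF..
  .F...
  TTF..
  T.TF.
Step 4: 4 trees catch fire, 6 burn out
  TTT..
  TTF..
  TF...
  .....
  TF...
  T.F..
Step 5: 4 trees catch fire, 4 burn out
  TTF..
  TF...
  F....
  .....
  F....
  T....

TTF..
TF...
F....
.....
F....
T....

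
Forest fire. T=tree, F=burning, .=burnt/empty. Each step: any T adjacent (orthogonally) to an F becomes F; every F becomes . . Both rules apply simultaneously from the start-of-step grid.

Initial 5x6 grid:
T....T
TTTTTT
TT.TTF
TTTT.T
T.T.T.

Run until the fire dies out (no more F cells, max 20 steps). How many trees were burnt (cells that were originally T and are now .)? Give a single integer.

Step 1: +3 fires, +1 burnt (F count now 3)
Step 2: +3 fires, +3 burnt (F count now 3)
Step 3: +2 fires, +3 burnt (F count now 2)
Step 4: +2 fires, +2 burnt (F count now 2)
Step 5: +3 fires, +2 burnt (F count now 3)
Step 6: +3 fires, +3 burnt (F count now 3)
Step 7: +3 fires, +3 burnt (F count now 3)
Step 8: +0 fires, +3 burnt (F count now 0)
Fire out after step 8
Initially T: 20, now '.': 29
Total burnt (originally-T cells now '.'): 19

Answer: 19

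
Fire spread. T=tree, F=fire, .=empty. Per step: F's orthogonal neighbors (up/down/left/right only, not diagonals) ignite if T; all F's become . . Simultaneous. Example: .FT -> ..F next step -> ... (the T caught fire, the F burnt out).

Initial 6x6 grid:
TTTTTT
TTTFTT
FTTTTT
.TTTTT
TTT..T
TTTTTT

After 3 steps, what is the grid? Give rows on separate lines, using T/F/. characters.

Step 1: 6 trees catch fire, 2 burn out
  TTTFTT
  FTF.FT
  .FTFTT
  .TTTTT
  TTT..T
  TTTTTT
Step 2: 9 trees catch fire, 6 burn out
  FTF.FT
  .F...F
  ..F.FT
  .FTFTT
  TTT..T
  TTTTTT
Step 3: 6 trees catch fire, 9 burn out
  .F...F
  ......
  .....F
  ..F.FT
  TFT..T
  TTTTTT

.F...F
......
.....F
..F.FT
TFT..T
TTTTTT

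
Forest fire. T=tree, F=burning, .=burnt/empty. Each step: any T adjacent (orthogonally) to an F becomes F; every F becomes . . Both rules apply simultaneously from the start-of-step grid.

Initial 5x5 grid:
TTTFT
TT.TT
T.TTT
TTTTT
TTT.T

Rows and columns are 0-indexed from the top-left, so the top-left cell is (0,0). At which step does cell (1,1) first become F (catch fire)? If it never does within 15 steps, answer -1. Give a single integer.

Step 1: cell (1,1)='T' (+3 fires, +1 burnt)
Step 2: cell (1,1)='T' (+3 fires, +3 burnt)
Step 3: cell (1,1)='F' (+5 fires, +3 burnt)
  -> target ignites at step 3
Step 4: cell (1,1)='.' (+3 fires, +5 burnt)
Step 5: cell (1,1)='.' (+4 fires, +3 burnt)
Step 6: cell (1,1)='.' (+2 fires, +4 burnt)
Step 7: cell (1,1)='.' (+1 fires, +2 burnt)
Step 8: cell (1,1)='.' (+0 fires, +1 burnt)
  fire out at step 8

3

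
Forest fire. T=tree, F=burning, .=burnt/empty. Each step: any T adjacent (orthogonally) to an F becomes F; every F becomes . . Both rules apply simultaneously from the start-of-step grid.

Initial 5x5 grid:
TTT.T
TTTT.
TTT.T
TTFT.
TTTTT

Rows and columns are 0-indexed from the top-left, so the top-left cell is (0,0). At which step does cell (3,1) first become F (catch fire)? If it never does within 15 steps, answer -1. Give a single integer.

Step 1: cell (3,1)='F' (+4 fires, +1 burnt)
  -> target ignites at step 1
Step 2: cell (3,1)='.' (+5 fires, +4 burnt)
Step 3: cell (3,1)='.' (+6 fires, +5 burnt)
Step 4: cell (3,1)='.' (+2 fires, +6 burnt)
Step 5: cell (3,1)='.' (+1 fires, +2 burnt)
Step 6: cell (3,1)='.' (+0 fires, +1 burnt)
  fire out at step 6

1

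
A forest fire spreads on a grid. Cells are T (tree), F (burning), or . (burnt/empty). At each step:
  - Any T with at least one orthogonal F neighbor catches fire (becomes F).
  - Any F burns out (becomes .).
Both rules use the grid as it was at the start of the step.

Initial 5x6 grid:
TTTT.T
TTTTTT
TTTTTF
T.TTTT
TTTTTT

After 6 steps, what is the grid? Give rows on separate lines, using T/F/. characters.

Step 1: 3 trees catch fire, 1 burn out
  TTTT.T
  TTTTTF
  TTTTF.
  T.TTTF
  TTTTTT
Step 2: 5 trees catch fire, 3 burn out
  TTTT.F
  TTTTF.
  TTTF..
  T.TTF.
  TTTTTF
Step 3: 4 trees catch fire, 5 burn out
  TTTT..
  TTTF..
  TTF...
  T.TF..
  TTTTF.
Step 4: 5 trees catch fire, 4 burn out
  TTTF..
  TTF...
  TF....
  T.F...
  TTTF..
Step 5: 4 trees catch fire, 5 burn out
  TTF...
  TF....
  F.....
  T.....
  TTF...
Step 6: 4 trees catch fire, 4 burn out
  TF....
  F.....
  ......
  F.....
  TF....

TF....
F.....
......
F.....
TF....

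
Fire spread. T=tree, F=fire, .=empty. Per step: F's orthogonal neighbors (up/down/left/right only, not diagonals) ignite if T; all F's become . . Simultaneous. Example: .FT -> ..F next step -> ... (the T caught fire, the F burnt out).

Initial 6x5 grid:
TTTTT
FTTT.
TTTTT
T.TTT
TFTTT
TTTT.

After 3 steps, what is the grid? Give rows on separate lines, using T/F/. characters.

Step 1: 6 trees catch fire, 2 burn out
  FTTTT
  .FTT.
  FTTTT
  T.TTT
  F.FTT
  TFTT.
Step 2: 8 trees catch fire, 6 burn out
  .FTTT
  ..FT.
  .FTTT
  F.FTT
  ...FT
  F.FT.
Step 3: 6 trees catch fire, 8 burn out
  ..FTT
  ...F.
  ..FTT
  ...FT
  ....F
  ...F.

..FTT
...F.
..FTT
...FT
....F
...F.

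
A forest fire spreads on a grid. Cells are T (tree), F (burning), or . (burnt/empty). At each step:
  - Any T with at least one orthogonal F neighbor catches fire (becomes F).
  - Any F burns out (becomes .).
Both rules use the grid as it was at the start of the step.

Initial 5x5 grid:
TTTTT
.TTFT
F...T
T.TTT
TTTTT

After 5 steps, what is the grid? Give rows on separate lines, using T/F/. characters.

Step 1: 4 trees catch fire, 2 burn out
  TTTFT
  .TF.F
  ....T
  F.TTT
  TTTTT
Step 2: 5 trees catch fire, 4 burn out
  TTF.F
  .F...
  ....F
  ..TTT
  FTTTT
Step 3: 3 trees catch fire, 5 burn out
  TF...
  .....
  .....
  ..TTF
  .FTTT
Step 4: 4 trees catch fire, 3 burn out
  F....
  .....
  .....
  ..TF.
  ..FTF
Step 5: 2 trees catch fire, 4 burn out
  .....
  .....
  .....
  ..F..
  ...F.

.....
.....
.....
..F..
...F.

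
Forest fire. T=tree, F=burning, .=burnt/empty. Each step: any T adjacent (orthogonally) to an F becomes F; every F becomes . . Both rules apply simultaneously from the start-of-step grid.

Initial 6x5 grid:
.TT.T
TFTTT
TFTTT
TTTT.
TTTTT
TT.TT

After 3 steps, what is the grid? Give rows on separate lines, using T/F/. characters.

Step 1: 6 trees catch fire, 2 burn out
  .FT.T
  F.FTT
  F.FTT
  TFTT.
  TTTTT
  TT.TT
Step 2: 6 trees catch fire, 6 burn out
  ..F.T
  ...FT
  ...FT
  F.FT.
  TFTTT
  TT.TT
Step 3: 6 trees catch fire, 6 burn out
  ....T
  ....F
  ....F
  ...F.
  F.FTT
  TF.TT

....T
....F
....F
...F.
F.FTT
TF.TT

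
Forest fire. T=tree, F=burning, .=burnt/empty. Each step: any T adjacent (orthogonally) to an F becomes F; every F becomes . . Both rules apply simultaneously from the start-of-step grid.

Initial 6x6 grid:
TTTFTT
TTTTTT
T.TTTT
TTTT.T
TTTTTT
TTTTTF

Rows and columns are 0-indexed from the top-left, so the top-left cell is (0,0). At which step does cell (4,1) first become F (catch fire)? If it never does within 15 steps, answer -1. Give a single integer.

Step 1: cell (4,1)='T' (+5 fires, +2 burnt)
Step 2: cell (4,1)='T' (+8 fires, +5 burnt)
Step 3: cell (4,1)='T' (+9 fires, +8 burnt)
Step 4: cell (4,1)='T' (+4 fires, +9 burnt)
Step 5: cell (4,1)='F' (+4 fires, +4 burnt)
  -> target ignites at step 5
Step 6: cell (4,1)='.' (+2 fires, +4 burnt)
Step 7: cell (4,1)='.' (+0 fires, +2 burnt)
  fire out at step 7

5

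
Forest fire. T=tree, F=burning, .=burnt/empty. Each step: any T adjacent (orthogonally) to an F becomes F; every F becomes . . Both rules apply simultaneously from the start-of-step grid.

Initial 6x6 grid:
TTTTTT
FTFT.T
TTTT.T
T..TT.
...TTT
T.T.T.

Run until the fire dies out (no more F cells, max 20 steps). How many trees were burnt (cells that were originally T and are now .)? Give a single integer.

Answer: 21

Derivation:
Step 1: +6 fires, +2 burnt (F count now 6)
Step 2: +5 fires, +6 burnt (F count now 5)
Step 3: +2 fires, +5 burnt (F count now 2)
Step 4: +3 fires, +2 burnt (F count now 3)
Step 5: +2 fires, +3 burnt (F count now 2)
Step 6: +3 fires, +2 burnt (F count now 3)
Step 7: +0 fires, +3 burnt (F count now 0)
Fire out after step 7
Initially T: 23, now '.': 34
Total burnt (originally-T cells now '.'): 21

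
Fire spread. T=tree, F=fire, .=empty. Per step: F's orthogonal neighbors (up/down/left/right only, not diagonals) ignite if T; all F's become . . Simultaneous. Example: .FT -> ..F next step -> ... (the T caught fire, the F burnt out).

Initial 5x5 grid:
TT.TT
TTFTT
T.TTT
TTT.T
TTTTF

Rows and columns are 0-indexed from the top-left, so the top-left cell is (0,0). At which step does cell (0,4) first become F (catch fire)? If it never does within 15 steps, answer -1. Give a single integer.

Step 1: cell (0,4)='T' (+5 fires, +2 burnt)
Step 2: cell (0,4)='T' (+8 fires, +5 burnt)
Step 3: cell (0,4)='F' (+5 fires, +8 burnt)
  -> target ignites at step 3
Step 4: cell (0,4)='.' (+2 fires, +5 burnt)
Step 5: cell (0,4)='.' (+0 fires, +2 burnt)
  fire out at step 5

3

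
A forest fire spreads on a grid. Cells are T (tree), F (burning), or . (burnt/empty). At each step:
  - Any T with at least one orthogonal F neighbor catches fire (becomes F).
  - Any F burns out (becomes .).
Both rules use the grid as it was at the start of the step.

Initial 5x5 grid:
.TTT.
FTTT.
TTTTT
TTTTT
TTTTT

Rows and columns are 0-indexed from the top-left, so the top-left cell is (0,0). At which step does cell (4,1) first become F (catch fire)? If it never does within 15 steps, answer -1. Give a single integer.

Step 1: cell (4,1)='T' (+2 fires, +1 burnt)
Step 2: cell (4,1)='T' (+4 fires, +2 burnt)
Step 3: cell (4,1)='T' (+5 fires, +4 burnt)
Step 4: cell (4,1)='F' (+4 fires, +5 burnt)
  -> target ignites at step 4
Step 5: cell (4,1)='.' (+3 fires, +4 burnt)
Step 6: cell (4,1)='.' (+2 fires, +3 burnt)
Step 7: cell (4,1)='.' (+1 fires, +2 burnt)
Step 8: cell (4,1)='.' (+0 fires, +1 burnt)
  fire out at step 8

4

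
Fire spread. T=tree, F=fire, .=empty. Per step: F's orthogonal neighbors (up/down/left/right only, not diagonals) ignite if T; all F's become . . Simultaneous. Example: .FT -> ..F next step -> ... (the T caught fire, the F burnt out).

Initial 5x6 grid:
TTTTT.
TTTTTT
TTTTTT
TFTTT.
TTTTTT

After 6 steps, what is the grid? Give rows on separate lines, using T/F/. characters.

Step 1: 4 trees catch fire, 1 burn out
  TTTTT.
  TTTTTT
  TFTTTT
  F.FTT.
  TFTTTT
Step 2: 6 trees catch fire, 4 burn out
  TTTTT.
  TFTTTT
  F.FTTT
  ...FT.
  F.FTTT
Step 3: 6 trees catch fire, 6 burn out
  TFTTT.
  F.FTTT
  ...FTT
  ....F.
  ...FTT
Step 4: 5 trees catch fire, 6 burn out
  F.FTT.
  ...FTT
  ....FT
  ......
  ....FT
Step 5: 4 trees catch fire, 5 burn out
  ...FT.
  ....FT
  .....F
  ......
  .....F
Step 6: 2 trees catch fire, 4 burn out
  ....F.
  .....F
  ......
  ......
  ......

....F.
.....F
......
......
......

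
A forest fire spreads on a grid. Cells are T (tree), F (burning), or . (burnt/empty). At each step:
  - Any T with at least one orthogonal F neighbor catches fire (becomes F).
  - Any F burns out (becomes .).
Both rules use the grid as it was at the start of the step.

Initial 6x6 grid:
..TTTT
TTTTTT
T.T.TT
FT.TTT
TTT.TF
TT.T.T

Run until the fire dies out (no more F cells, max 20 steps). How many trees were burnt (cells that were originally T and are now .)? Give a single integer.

Answer: 25

Derivation:
Step 1: +6 fires, +2 burnt (F count now 6)
Step 2: +5 fires, +6 burnt (F count now 5)
Step 3: +6 fires, +5 burnt (F count now 6)
Step 4: +3 fires, +6 burnt (F count now 3)
Step 5: +4 fires, +3 burnt (F count now 4)
Step 6: +1 fires, +4 burnt (F count now 1)
Step 7: +0 fires, +1 burnt (F count now 0)
Fire out after step 7
Initially T: 26, now '.': 35
Total burnt (originally-T cells now '.'): 25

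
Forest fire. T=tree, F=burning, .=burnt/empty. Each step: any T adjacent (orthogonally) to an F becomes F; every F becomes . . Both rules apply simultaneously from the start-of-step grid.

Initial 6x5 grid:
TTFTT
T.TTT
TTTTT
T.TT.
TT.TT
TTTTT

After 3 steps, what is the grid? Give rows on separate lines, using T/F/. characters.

Step 1: 3 trees catch fire, 1 burn out
  TF.FT
  T.FTT
  TTTTT
  T.TT.
  TT.TT
  TTTTT
Step 2: 4 trees catch fire, 3 burn out
  F...F
  T..FT
  TTFTT
  T.TT.
  TT.TT
  TTTTT
Step 3: 5 trees catch fire, 4 burn out
  .....
  F...F
  TF.FT
  T.FT.
  TT.TT
  TTTTT

.....
F...F
TF.FT
T.FT.
TT.TT
TTTTT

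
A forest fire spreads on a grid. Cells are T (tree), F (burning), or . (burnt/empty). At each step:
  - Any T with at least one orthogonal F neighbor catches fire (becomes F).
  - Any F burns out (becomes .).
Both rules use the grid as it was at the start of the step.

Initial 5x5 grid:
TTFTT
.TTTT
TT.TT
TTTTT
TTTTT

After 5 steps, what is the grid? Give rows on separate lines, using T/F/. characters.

Step 1: 3 trees catch fire, 1 burn out
  TF.FT
  .TFTT
  TT.TT
  TTTTT
  TTTTT
Step 2: 4 trees catch fire, 3 burn out
  F...F
  .F.FT
  TT.TT
  TTTTT
  TTTTT
Step 3: 3 trees catch fire, 4 burn out
  .....
  ....F
  TF.FT
  TTTTT
  TTTTT
Step 4: 4 trees catch fire, 3 burn out
  .....
  .....
  F...F
  TFTFT
  TTTTT
Step 5: 5 trees catch fire, 4 burn out
  .....
  .....
  .....
  F.F.F
  TFTFT

.....
.....
.....
F.F.F
TFTFT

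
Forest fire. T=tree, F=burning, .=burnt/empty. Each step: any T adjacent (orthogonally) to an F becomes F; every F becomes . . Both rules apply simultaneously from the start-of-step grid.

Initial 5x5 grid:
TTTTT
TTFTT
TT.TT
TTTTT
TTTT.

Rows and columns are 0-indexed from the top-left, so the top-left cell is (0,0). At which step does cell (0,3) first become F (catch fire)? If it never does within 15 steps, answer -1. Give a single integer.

Step 1: cell (0,3)='T' (+3 fires, +1 burnt)
Step 2: cell (0,3)='F' (+6 fires, +3 burnt)
  -> target ignites at step 2
Step 3: cell (0,3)='.' (+6 fires, +6 burnt)
Step 4: cell (0,3)='.' (+5 fires, +6 burnt)
Step 5: cell (0,3)='.' (+2 fires, +5 burnt)
Step 6: cell (0,3)='.' (+0 fires, +2 burnt)
  fire out at step 6

2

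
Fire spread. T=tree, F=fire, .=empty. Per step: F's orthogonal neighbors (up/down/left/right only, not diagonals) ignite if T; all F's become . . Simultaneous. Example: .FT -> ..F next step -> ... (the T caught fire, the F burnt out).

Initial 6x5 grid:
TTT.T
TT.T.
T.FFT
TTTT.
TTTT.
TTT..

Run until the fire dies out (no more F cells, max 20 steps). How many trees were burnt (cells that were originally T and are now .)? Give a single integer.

Answer: 19

Derivation:
Step 1: +4 fires, +2 burnt (F count now 4)
Step 2: +3 fires, +4 burnt (F count now 3)
Step 3: +3 fires, +3 burnt (F count now 3)
Step 4: +3 fires, +3 burnt (F count now 3)
Step 5: +2 fires, +3 burnt (F count now 2)
Step 6: +2 fires, +2 burnt (F count now 2)
Step 7: +1 fires, +2 burnt (F count now 1)
Step 8: +1 fires, +1 burnt (F count now 1)
Step 9: +0 fires, +1 burnt (F count now 0)
Fire out after step 9
Initially T: 20, now '.': 29
Total burnt (originally-T cells now '.'): 19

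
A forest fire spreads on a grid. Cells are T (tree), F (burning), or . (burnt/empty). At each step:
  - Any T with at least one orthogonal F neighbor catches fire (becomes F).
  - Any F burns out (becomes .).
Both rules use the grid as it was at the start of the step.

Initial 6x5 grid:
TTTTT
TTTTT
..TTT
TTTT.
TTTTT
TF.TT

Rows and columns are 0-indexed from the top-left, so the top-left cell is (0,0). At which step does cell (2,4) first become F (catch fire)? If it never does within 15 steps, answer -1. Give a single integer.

Step 1: cell (2,4)='T' (+2 fires, +1 burnt)
Step 2: cell (2,4)='T' (+3 fires, +2 burnt)
Step 3: cell (2,4)='T' (+3 fires, +3 burnt)
Step 4: cell (2,4)='T' (+4 fires, +3 burnt)
Step 5: cell (2,4)='T' (+3 fires, +4 burnt)
Step 6: cell (2,4)='F' (+4 fires, +3 burnt)
  -> target ignites at step 6
Step 7: cell (2,4)='.' (+4 fires, +4 burnt)
Step 8: cell (2,4)='.' (+2 fires, +4 burnt)
Step 9: cell (2,4)='.' (+0 fires, +2 burnt)
  fire out at step 9

6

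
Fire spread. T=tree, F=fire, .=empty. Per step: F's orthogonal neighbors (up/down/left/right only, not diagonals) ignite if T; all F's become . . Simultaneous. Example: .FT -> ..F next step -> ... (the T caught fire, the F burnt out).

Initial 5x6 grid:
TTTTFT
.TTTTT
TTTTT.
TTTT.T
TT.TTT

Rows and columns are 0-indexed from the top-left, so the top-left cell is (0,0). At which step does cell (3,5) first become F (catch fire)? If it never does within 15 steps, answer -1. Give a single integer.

Step 1: cell (3,5)='T' (+3 fires, +1 burnt)
Step 2: cell (3,5)='T' (+4 fires, +3 burnt)
Step 3: cell (3,5)='T' (+3 fires, +4 burnt)
Step 4: cell (3,5)='T' (+4 fires, +3 burnt)
Step 5: cell (3,5)='T' (+3 fires, +4 burnt)
Step 6: cell (3,5)='T' (+3 fires, +3 burnt)
Step 7: cell (3,5)='T' (+3 fires, +3 burnt)
Step 8: cell (3,5)='F' (+2 fires, +3 burnt)
  -> target ignites at step 8
Step 9: cell (3,5)='.' (+0 fires, +2 burnt)
  fire out at step 9

8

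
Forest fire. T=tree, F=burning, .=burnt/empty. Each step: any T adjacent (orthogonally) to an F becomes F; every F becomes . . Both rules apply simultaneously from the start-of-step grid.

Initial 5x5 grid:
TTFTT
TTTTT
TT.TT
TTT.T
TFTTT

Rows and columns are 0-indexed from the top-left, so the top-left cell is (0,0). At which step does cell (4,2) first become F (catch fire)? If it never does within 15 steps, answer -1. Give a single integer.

Step 1: cell (4,2)='F' (+6 fires, +2 burnt)
  -> target ignites at step 1
Step 2: cell (4,2)='.' (+8 fires, +6 burnt)
Step 3: cell (4,2)='.' (+5 fires, +8 burnt)
Step 4: cell (4,2)='.' (+2 fires, +5 burnt)
Step 5: cell (4,2)='.' (+0 fires, +2 burnt)
  fire out at step 5

1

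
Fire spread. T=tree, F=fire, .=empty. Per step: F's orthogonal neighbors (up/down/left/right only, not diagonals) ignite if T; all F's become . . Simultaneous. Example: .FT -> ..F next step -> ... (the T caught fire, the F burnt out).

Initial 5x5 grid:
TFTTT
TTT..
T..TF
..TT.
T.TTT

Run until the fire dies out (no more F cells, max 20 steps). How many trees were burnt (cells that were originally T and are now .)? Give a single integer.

Step 1: +4 fires, +2 burnt (F count now 4)
Step 2: +4 fires, +4 burnt (F count now 4)
Step 3: +4 fires, +4 burnt (F count now 4)
Step 4: +2 fires, +4 burnt (F count now 2)
Step 5: +0 fires, +2 burnt (F count now 0)
Fire out after step 5
Initially T: 15, now '.': 24
Total burnt (originally-T cells now '.'): 14

Answer: 14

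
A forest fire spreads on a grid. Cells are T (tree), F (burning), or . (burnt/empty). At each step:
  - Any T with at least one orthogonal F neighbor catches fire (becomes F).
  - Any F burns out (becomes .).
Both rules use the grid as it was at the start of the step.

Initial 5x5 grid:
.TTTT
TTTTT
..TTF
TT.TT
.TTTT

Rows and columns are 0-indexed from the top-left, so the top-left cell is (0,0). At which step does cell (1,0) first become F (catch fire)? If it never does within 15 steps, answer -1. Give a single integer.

Step 1: cell (1,0)='T' (+3 fires, +1 burnt)
Step 2: cell (1,0)='T' (+5 fires, +3 burnt)
Step 3: cell (1,0)='T' (+3 fires, +5 burnt)
Step 4: cell (1,0)='T' (+3 fires, +3 burnt)
Step 5: cell (1,0)='F' (+3 fires, +3 burnt)
  -> target ignites at step 5
Step 6: cell (1,0)='.' (+1 fires, +3 burnt)
Step 7: cell (1,0)='.' (+1 fires, +1 burnt)
Step 8: cell (1,0)='.' (+0 fires, +1 burnt)
  fire out at step 8

5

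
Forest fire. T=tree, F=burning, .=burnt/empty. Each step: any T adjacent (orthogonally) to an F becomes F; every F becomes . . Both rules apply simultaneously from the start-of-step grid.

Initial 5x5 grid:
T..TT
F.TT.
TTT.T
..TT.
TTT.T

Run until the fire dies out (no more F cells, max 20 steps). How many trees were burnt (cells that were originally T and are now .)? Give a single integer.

Step 1: +2 fires, +1 burnt (F count now 2)
Step 2: +1 fires, +2 burnt (F count now 1)
Step 3: +1 fires, +1 burnt (F count now 1)
Step 4: +2 fires, +1 burnt (F count now 2)
Step 5: +3 fires, +2 burnt (F count now 3)
Step 6: +2 fires, +3 burnt (F count now 2)
Step 7: +2 fires, +2 burnt (F count now 2)
Step 8: +0 fires, +2 burnt (F count now 0)
Fire out after step 8
Initially T: 15, now '.': 23
Total burnt (originally-T cells now '.'): 13

Answer: 13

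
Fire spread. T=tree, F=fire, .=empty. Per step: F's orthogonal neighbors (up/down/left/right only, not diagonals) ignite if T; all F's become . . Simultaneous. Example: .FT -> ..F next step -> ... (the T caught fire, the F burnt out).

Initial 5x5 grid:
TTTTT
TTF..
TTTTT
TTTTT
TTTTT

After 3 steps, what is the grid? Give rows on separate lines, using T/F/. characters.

Step 1: 3 trees catch fire, 1 burn out
  TTFTT
  TF...
  TTFTT
  TTTTT
  TTTTT
Step 2: 6 trees catch fire, 3 burn out
  TF.FT
  F....
  TF.FT
  TTFTT
  TTTTT
Step 3: 7 trees catch fire, 6 burn out
  F...F
  .....
  F...F
  TF.FT
  TTFTT

F...F
.....
F...F
TF.FT
TTFTT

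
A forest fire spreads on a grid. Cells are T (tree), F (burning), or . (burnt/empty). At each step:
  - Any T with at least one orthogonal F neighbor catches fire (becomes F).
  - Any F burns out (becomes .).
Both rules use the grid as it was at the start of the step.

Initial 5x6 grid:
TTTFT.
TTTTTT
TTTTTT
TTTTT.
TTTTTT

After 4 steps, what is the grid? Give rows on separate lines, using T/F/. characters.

Step 1: 3 trees catch fire, 1 burn out
  TTF.F.
  TTTFTT
  TTTTTT
  TTTTT.
  TTTTTT
Step 2: 4 trees catch fire, 3 burn out
  TF....
  TTF.FT
  TTTFTT
  TTTTT.
  TTTTTT
Step 3: 6 trees catch fire, 4 burn out
  F.....
  TF...F
  TTF.FT
  TTTFT.
  TTTTTT
Step 4: 6 trees catch fire, 6 burn out
  ......
  F.....
  TF...F
  TTF.F.
  TTTFTT

......
F.....
TF...F
TTF.F.
TTTFTT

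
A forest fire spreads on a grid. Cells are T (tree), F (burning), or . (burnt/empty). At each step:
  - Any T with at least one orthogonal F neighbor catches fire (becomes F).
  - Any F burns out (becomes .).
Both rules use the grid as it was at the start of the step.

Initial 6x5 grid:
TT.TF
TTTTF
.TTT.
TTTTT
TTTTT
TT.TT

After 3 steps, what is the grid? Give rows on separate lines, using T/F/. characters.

Step 1: 2 trees catch fire, 2 burn out
  TT.F.
  TTTF.
  .TTT.
  TTTTT
  TTTTT
  TT.TT
Step 2: 2 trees catch fire, 2 burn out
  TT...
  TTF..
  .TTF.
  TTTTT
  TTTTT
  TT.TT
Step 3: 3 trees catch fire, 2 burn out
  TT...
  TF...
  .TF..
  TTTFT
  TTTTT
  TT.TT

TT...
TF...
.TF..
TTTFT
TTTTT
TT.TT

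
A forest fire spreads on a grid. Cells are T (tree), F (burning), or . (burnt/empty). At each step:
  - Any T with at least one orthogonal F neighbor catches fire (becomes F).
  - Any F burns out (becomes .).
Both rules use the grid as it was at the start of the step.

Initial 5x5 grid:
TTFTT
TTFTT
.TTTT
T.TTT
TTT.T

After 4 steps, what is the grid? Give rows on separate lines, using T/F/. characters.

Step 1: 5 trees catch fire, 2 burn out
  TF.FT
  TF.FT
  .TFTT
  T.TTT
  TTT.T
Step 2: 7 trees catch fire, 5 burn out
  F...F
  F...F
  .F.FT
  T.FTT
  TTT.T
Step 3: 3 trees catch fire, 7 burn out
  .....
  .....
  ....F
  T..FT
  TTF.T
Step 4: 2 trees catch fire, 3 burn out
  .....
  .....
  .....
  T...F
  TF..T

.....
.....
.....
T...F
TF..T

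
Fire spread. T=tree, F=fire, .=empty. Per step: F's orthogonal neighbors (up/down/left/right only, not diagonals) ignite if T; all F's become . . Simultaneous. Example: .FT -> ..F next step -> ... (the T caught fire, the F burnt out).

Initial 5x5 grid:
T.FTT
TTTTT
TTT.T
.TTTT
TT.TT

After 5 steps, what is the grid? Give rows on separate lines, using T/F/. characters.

Step 1: 2 trees catch fire, 1 burn out
  T..FT
  TTFTT
  TTT.T
  .TTTT
  TT.TT
Step 2: 4 trees catch fire, 2 burn out
  T...F
  TF.FT
  TTF.T
  .TTTT
  TT.TT
Step 3: 4 trees catch fire, 4 burn out
  T....
  F...F
  TF..T
  .TFTT
  TT.TT
Step 4: 5 trees catch fire, 4 burn out
  F....
  .....
  F...F
  .F.FT
  TT.TT
Step 5: 3 trees catch fire, 5 burn out
  .....
  .....
  .....
  ....F
  TF.FT

.....
.....
.....
....F
TF.FT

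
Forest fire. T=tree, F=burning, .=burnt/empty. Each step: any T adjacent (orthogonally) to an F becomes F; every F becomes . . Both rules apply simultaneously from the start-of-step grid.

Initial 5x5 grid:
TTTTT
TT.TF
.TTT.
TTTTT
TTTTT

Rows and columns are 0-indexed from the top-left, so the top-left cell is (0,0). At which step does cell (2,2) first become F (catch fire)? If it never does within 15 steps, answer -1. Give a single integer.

Step 1: cell (2,2)='T' (+2 fires, +1 burnt)
Step 2: cell (2,2)='T' (+2 fires, +2 burnt)
Step 3: cell (2,2)='F' (+3 fires, +2 burnt)
  -> target ignites at step 3
Step 4: cell (2,2)='.' (+5 fires, +3 burnt)
Step 5: cell (2,2)='.' (+5 fires, +5 burnt)
Step 6: cell (2,2)='.' (+3 fires, +5 burnt)
Step 7: cell (2,2)='.' (+1 fires, +3 burnt)
Step 8: cell (2,2)='.' (+0 fires, +1 burnt)
  fire out at step 8

3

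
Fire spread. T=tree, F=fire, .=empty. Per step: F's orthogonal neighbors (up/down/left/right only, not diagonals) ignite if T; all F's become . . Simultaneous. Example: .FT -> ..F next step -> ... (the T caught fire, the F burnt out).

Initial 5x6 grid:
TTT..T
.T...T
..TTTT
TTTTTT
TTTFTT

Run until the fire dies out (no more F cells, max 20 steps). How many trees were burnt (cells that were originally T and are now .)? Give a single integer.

Step 1: +3 fires, +1 burnt (F count now 3)
Step 2: +5 fires, +3 burnt (F count now 5)
Step 3: +5 fires, +5 burnt (F count now 5)
Step 4: +2 fires, +5 burnt (F count now 2)
Step 5: +1 fires, +2 burnt (F count now 1)
Step 6: +1 fires, +1 burnt (F count now 1)
Step 7: +0 fires, +1 burnt (F count now 0)
Fire out after step 7
Initially T: 21, now '.': 26
Total burnt (originally-T cells now '.'): 17

Answer: 17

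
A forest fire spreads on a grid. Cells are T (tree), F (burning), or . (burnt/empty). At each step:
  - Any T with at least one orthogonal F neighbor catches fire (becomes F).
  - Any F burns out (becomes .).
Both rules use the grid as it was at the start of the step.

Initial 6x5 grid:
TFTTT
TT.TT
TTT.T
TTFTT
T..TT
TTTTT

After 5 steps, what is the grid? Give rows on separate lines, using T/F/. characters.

Step 1: 6 trees catch fire, 2 burn out
  F.FTT
  TF.TT
  TTF.T
  TF.FT
  T..TT
  TTTTT
Step 2: 6 trees catch fire, 6 burn out
  ...FT
  F..TT
  TF..T
  F...F
  T..FT
  TTTTT
Step 3: 7 trees catch fire, 6 burn out
  ....F
  ...FT
  F...F
  .....
  F...F
  TTTFT
Step 4: 4 trees catch fire, 7 burn out
  .....
  ....F
  .....
  .....
  .....
  FTF.F
Step 5: 1 trees catch fire, 4 burn out
  .....
  .....
  .....
  .....
  .....
  .F...

.....
.....
.....
.....
.....
.F...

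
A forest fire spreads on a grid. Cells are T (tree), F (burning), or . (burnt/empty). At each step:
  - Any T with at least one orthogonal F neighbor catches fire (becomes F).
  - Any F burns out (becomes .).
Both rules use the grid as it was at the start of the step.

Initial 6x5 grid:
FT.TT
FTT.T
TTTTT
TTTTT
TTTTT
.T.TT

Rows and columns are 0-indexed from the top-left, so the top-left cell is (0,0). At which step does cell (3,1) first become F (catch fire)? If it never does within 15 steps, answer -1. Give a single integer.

Step 1: cell (3,1)='T' (+3 fires, +2 burnt)
Step 2: cell (3,1)='T' (+3 fires, +3 burnt)
Step 3: cell (3,1)='F' (+3 fires, +3 burnt)
  -> target ignites at step 3
Step 4: cell (3,1)='.' (+3 fires, +3 burnt)
Step 5: cell (3,1)='.' (+4 fires, +3 burnt)
Step 6: cell (3,1)='.' (+3 fires, +4 burnt)
Step 7: cell (3,1)='.' (+3 fires, +3 burnt)
Step 8: cell (3,1)='.' (+2 fires, +3 burnt)
Step 9: cell (3,1)='.' (+0 fires, +2 burnt)
  fire out at step 9

3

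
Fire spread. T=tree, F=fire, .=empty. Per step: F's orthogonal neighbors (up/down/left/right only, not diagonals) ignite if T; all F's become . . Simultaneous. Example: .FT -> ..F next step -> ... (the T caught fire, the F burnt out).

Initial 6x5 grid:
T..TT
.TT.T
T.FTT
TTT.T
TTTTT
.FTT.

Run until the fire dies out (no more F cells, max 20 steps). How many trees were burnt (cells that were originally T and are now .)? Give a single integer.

Answer: 19

Derivation:
Step 1: +5 fires, +2 burnt (F count now 5)
Step 2: +6 fires, +5 burnt (F count now 6)
Step 3: +4 fires, +6 burnt (F count now 4)
Step 4: +3 fires, +4 burnt (F count now 3)
Step 5: +1 fires, +3 burnt (F count now 1)
Step 6: +0 fires, +1 burnt (F count now 0)
Fire out after step 6
Initially T: 20, now '.': 29
Total burnt (originally-T cells now '.'): 19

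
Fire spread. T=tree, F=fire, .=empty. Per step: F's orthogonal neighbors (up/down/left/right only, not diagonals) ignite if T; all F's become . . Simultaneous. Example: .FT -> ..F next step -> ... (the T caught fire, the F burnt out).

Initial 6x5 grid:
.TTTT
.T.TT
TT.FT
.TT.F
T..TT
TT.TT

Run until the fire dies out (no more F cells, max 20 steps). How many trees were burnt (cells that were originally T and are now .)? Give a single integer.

Step 1: +3 fires, +2 burnt (F count now 3)
Step 2: +4 fires, +3 burnt (F count now 4)
Step 3: +3 fires, +4 burnt (F count now 3)
Step 4: +1 fires, +3 burnt (F count now 1)
Step 5: +1 fires, +1 burnt (F count now 1)
Step 6: +1 fires, +1 burnt (F count now 1)
Step 7: +2 fires, +1 burnt (F count now 2)
Step 8: +1 fires, +2 burnt (F count now 1)
Step 9: +0 fires, +1 burnt (F count now 0)
Fire out after step 9
Initially T: 19, now '.': 27
Total burnt (originally-T cells now '.'): 16

Answer: 16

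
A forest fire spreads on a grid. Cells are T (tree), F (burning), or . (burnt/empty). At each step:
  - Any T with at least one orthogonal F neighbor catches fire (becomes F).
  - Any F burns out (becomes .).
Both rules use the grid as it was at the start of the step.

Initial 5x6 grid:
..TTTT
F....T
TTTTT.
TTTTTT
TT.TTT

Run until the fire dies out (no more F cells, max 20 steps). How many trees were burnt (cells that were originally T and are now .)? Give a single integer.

Answer: 16

Derivation:
Step 1: +1 fires, +1 burnt (F count now 1)
Step 2: +2 fires, +1 burnt (F count now 2)
Step 3: +3 fires, +2 burnt (F count now 3)
Step 4: +3 fires, +3 burnt (F count now 3)
Step 5: +2 fires, +3 burnt (F count now 2)
Step 6: +2 fires, +2 burnt (F count now 2)
Step 7: +2 fires, +2 burnt (F count now 2)
Step 8: +1 fires, +2 burnt (F count now 1)
Step 9: +0 fires, +1 burnt (F count now 0)
Fire out after step 9
Initially T: 21, now '.': 25
Total burnt (originally-T cells now '.'): 16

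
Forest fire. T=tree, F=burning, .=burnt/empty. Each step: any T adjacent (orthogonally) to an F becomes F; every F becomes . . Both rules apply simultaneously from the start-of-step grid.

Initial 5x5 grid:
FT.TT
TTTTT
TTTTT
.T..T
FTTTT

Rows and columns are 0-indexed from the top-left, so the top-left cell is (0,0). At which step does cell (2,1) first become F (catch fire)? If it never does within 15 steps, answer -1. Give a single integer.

Step 1: cell (2,1)='T' (+3 fires, +2 burnt)
Step 2: cell (2,1)='T' (+4 fires, +3 burnt)
Step 3: cell (2,1)='F' (+3 fires, +4 burnt)
  -> target ignites at step 3
Step 4: cell (2,1)='.' (+3 fires, +3 burnt)
Step 5: cell (2,1)='.' (+4 fires, +3 burnt)
Step 6: cell (2,1)='.' (+2 fires, +4 burnt)
Step 7: cell (2,1)='.' (+0 fires, +2 burnt)
  fire out at step 7

3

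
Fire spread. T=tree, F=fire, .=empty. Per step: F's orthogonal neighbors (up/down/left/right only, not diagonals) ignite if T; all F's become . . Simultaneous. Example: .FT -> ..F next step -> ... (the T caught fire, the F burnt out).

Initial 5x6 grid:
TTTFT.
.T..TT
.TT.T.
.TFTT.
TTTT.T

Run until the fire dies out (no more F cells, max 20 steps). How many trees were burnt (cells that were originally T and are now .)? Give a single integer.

Step 1: +6 fires, +2 burnt (F count now 6)
Step 2: +6 fires, +6 burnt (F count now 6)
Step 3: +5 fires, +6 burnt (F count now 5)
Step 4: +0 fires, +5 burnt (F count now 0)
Fire out after step 4
Initially T: 18, now '.': 29
Total burnt (originally-T cells now '.'): 17

Answer: 17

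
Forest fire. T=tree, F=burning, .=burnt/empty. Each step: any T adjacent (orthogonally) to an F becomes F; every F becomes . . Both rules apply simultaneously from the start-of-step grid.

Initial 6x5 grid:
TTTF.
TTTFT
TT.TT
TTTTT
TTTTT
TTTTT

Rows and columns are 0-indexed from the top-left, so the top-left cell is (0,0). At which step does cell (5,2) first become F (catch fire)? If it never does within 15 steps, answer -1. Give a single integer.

Step 1: cell (5,2)='T' (+4 fires, +2 burnt)
Step 2: cell (5,2)='T' (+4 fires, +4 burnt)
Step 3: cell (5,2)='T' (+6 fires, +4 burnt)
Step 4: cell (5,2)='T' (+5 fires, +6 burnt)
Step 5: cell (5,2)='F' (+4 fires, +5 burnt)
  -> target ignites at step 5
Step 6: cell (5,2)='.' (+2 fires, +4 burnt)
Step 7: cell (5,2)='.' (+1 fires, +2 burnt)
Step 8: cell (5,2)='.' (+0 fires, +1 burnt)
  fire out at step 8

5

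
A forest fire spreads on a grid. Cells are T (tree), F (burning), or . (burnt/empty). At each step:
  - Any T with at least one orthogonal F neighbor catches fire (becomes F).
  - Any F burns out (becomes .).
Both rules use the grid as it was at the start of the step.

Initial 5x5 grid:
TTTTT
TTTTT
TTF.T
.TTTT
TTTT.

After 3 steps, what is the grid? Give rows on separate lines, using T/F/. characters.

Step 1: 3 trees catch fire, 1 burn out
  TTTTT
  TTFTT
  TF..T
  .TFTT
  TTTT.
Step 2: 7 trees catch fire, 3 burn out
  TTFTT
  TF.FT
  F...T
  .F.FT
  TTFT.
Step 3: 7 trees catch fire, 7 burn out
  TF.FT
  F...F
  ....T
  ....F
  TF.F.

TF.FT
F...F
....T
....F
TF.F.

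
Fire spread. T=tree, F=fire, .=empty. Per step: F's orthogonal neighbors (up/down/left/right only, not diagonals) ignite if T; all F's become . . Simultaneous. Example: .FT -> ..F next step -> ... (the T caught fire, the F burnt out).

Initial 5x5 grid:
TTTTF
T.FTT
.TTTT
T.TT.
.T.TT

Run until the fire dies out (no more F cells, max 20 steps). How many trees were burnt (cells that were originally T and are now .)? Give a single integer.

Answer: 15

Derivation:
Step 1: +5 fires, +2 burnt (F count now 5)
Step 2: +5 fires, +5 burnt (F count now 5)
Step 3: +2 fires, +5 burnt (F count now 2)
Step 4: +2 fires, +2 burnt (F count now 2)
Step 5: +1 fires, +2 burnt (F count now 1)
Step 6: +0 fires, +1 burnt (F count now 0)
Fire out after step 6
Initially T: 17, now '.': 23
Total burnt (originally-T cells now '.'): 15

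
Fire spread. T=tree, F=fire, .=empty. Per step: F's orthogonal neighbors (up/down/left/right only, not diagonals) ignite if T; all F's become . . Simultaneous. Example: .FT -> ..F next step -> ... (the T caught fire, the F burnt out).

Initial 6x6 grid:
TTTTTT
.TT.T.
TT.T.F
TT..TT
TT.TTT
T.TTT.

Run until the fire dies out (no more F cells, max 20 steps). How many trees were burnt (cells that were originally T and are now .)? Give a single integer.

Answer: 8

Derivation:
Step 1: +1 fires, +1 burnt (F count now 1)
Step 2: +2 fires, +1 burnt (F count now 2)
Step 3: +1 fires, +2 burnt (F count now 1)
Step 4: +2 fires, +1 burnt (F count now 2)
Step 5: +1 fires, +2 burnt (F count now 1)
Step 6: +1 fires, +1 burnt (F count now 1)
Step 7: +0 fires, +1 burnt (F count now 0)
Fire out after step 7
Initially T: 25, now '.': 19
Total burnt (originally-T cells now '.'): 8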